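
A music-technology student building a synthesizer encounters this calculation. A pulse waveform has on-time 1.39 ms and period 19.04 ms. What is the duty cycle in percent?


Duty cycle as a percentage:
DC = (t_on / T) * 100
   = (1.39 / 19.04) * 100
   = 0.073004 * 100
   = 7.3 %

7.3 %


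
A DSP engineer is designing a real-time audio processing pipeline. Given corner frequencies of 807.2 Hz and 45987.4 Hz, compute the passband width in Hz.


Bandwidth is the difference of -3dB frequencies:
BW = f_high - f_low
   = 45987.4 - 807.2
   = 45180.2 Hz

45180.2 Hz


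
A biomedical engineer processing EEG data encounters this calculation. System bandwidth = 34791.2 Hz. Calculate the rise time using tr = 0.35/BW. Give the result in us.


Rise time from bandwidth relationship:
tr = 0.35 / BW
   = 0.35 / 34791.2
   = 1.006001518e-05 s
   = 10.06 us

10.06 us


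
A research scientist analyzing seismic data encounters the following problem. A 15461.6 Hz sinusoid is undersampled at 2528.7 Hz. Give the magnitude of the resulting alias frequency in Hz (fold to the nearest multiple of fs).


Compute the nearest integer multiple of fs to the signal:
n = round(15461.6 / 2528.7) = 6
f_alias = |15461.6 - 6 * 2528.7|
        = |15461.6 - 15172.2|
        = 289.4 Hz

289.4


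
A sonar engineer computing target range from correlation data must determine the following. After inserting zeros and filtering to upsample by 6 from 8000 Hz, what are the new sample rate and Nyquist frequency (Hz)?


Step 1 — output sample rate after interpolation by L:
fs_out = L * fs_in = 6 * 8000 = 48000 Hz

Step 2 — Nyquist frequency of the output stream:
f_Nyq = fs_out / 2 = 48000 / 2 = 24000.0 Hz

fs_out = 48000 Hz; f_Nyquist = 24000.0 Hz


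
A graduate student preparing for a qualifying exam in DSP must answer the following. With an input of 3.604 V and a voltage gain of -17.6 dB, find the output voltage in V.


Output voltage from dB gain:
V_out = V_in * 10^(gain_dB / 20)
      = 3.604 * 10^(-17.6 / 20)
      = 3.604 * 0.131826
      = 0.4751 V

0.4751 V


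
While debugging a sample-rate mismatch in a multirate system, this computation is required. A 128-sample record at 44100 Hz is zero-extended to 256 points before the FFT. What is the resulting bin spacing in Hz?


Frequency resolution after zero-padding:
N_padded = 128 * 2 = 256
df = fs / N_padded
   = 44100 / 256
   = 172.2656 Hz

172.2656 Hz


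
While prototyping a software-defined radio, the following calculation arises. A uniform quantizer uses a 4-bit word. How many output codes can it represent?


Number of quantization levels = 2^N
= 2^4
= 16

16


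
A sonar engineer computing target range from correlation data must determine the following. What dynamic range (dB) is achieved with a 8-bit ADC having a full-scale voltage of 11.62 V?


Dynamic range from full-scale to LSB:
V_min = V_max / 2^bits = 11.62 / 2^8
DR = 20 * log10(V_max / V_min)
   = 20 * log10(2^8)
   = 20 * 8 * log10(2)
   = 48.16 dB

48.16 dB


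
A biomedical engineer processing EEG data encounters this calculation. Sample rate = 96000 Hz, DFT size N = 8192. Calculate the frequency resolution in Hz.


DFT frequency resolution:
df = fs / N
   = 96000 / 8192
   = 11.7188 Hz

11.7188 Hz


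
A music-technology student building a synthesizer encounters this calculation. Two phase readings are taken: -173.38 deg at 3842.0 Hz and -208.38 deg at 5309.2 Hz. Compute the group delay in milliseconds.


Group delay from phase difference:
tau = -d(phi)/d(omega)
d(phi) = -35.0 deg = -0.610865 rad
d(omega) = 2*pi*(5309.2 - 3842.0) = 9218.6895 rad/s
tau = -(-0.610865) / 9218.6895
    = 0.0663 ms

0.0663 ms


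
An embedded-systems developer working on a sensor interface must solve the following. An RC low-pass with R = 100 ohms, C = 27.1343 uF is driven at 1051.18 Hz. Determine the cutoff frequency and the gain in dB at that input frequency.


Step 1 — cutoff frequency:
fc = 1 / (2*pi*R*C)
C = 27.1343 uF = 2.71343e-05 F
fc = 1 / (2*pi*100*2.71343e-05)
   = 58.6545 Hz

Step 2 — magnitude at f = 1051.18 Hz:
|H(f)| = 1 / sqrt(1 + (f/fc)^2)
f/fc = 1051.18 / 58.6545 = 17.921558
|H| = 1 / sqrt(1 + 321.182241) = 0.0557121
|H|_dB = 20*log10(0.0557121) = -25.08 dB

fc = 58.6545 Hz; |H(1051.18 Hz)| = -25.08 dB


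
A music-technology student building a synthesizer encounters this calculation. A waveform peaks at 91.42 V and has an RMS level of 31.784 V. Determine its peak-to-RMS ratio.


Crest factor is the ratio of peak to RMS:
CF = V_peak / V_rms
   = 91.42 / 31.784
   = 2.8763

2.8763


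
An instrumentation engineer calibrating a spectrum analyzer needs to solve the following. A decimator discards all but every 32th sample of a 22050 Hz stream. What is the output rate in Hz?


Decimation reduces the sample rate:
fs_out = fs_in / M
       = 22050 / 32
       = 689.0625 Hz

689.0625 Hz


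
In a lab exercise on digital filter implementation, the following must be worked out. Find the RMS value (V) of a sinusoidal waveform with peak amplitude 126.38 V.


RMS voltage for a sinusoidal waveform:
V_rms = V_peak / sqrt(2)
      = 126.38 / 1.414214
      = 89.364 V

89.364 V


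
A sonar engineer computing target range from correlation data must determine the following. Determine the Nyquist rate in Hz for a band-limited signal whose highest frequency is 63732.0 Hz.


The Nyquist rate is twice the maximum frequency component.
fs_min = 2 * fmax
      = 2 * 63732.0
      = 127464.0 Hz

127464.0


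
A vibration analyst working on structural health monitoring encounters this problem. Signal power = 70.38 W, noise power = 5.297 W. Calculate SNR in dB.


SNR in decibels:
SNR = 10 * log10(Ps / Pn)
    = 10 * log10(70.38 / 5.297)
    = 10 * log10(13.2868)
    = 10 * 1.1234
    = 11.23 dB

11.23 dB


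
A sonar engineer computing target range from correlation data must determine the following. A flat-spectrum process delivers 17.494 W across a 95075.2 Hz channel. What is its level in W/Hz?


Power spectral density:
PSD = P / BW
    = 17.494 / 95075.2
    = 0.000184 W/Hz

0.000184 W/Hz


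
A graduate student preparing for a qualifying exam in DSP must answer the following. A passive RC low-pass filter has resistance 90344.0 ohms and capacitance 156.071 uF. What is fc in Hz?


Cutoff frequency of a first-order RC filter:
fc = 1 / (2 * pi * R * C)
C = 156.071 uF = 0.000156071 F
fc = 1 / (2 * pi * 90344.0 * 0.000156071)
   = 1 / 88.593405583757
   = 0.011288 Hz

0.011288 Hz


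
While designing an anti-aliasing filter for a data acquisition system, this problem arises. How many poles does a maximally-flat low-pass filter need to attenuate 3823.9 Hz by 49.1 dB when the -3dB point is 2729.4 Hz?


Butterworth filter order formula:
n = log10(10^(A/10) - 1) / (2 * log10(f_stop/f_pass))
10^(49.1/10) - 1 = 81282.0516
f_stop/f_pass = 3823.9 / 2729.4 = 1.401
n = 16.7646 -> ceil = 17

17


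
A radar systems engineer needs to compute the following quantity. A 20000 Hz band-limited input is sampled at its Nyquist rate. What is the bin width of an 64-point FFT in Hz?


Step 1 — Nyquist sampling rate:
fs = 2 * fmax = 2 * 20000 = 40000 Hz

Step 2 — DFT bin spacing:
df = fs / N = 40000 / 64 = 625.0 Hz

625.0 Hz


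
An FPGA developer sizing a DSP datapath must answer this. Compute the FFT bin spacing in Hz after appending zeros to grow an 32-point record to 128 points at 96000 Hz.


Frequency resolution after zero-padding:
N_padded = 32 * 4 = 128
df = fs / N_padded
   = 96000 / 128
   = 750.0 Hz

750.0 Hz


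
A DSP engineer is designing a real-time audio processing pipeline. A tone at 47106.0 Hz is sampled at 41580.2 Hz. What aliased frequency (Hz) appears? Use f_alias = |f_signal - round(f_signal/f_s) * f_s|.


Compute the nearest integer multiple of fs to the signal:
n = round(47106.0 / 41580.2) = 1
f_alias = |47106.0 - 1 * 41580.2|
        = |47106.0 - 41580.2|
        = 5525.8 Hz

5525.8


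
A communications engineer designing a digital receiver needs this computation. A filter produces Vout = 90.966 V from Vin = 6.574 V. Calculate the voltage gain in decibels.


Voltage gain in dB:
G = 20 * log10(Vout / Vin)
  = 20 * log10(90.966 / 6.574)
  = 20 * log10(13.837238)
  = 20 * 1.141049
  = 22.82 dB

22.82 dB


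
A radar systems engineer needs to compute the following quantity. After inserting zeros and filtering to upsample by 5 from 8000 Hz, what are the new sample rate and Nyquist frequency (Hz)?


Step 1 — output sample rate after interpolation by L:
fs_out = L * fs_in = 5 * 8000 = 40000 Hz

Step 2 — Nyquist frequency of the output stream:
f_Nyq = fs_out / 2 = 40000 / 2 = 20000.0 Hz

fs_out = 40000 Hz; f_Nyquist = 20000.0 Hz


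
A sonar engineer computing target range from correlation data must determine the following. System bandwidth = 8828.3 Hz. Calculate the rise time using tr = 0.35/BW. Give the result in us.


Rise time from bandwidth relationship:
tr = 0.35 / BW
   = 0.35 / 8828.3
   = 3.964523181e-05 s
   = 39.6452 us

39.6452 us


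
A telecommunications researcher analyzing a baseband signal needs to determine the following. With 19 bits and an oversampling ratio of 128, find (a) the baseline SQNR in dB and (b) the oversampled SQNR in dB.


Step 1 — baseline SQNR at Nyquist:
SQNR_base = 6.02*N + 1.76
          = 6.02*19 + 1.76
          = 116.14 dB

Step 2 — oversampling processing gain:
G = 10*log10(OSR) = 10*log10(128) = 21.07 dB

Step 3 — total:
SQNR_total = 116.14 + 21.07 = 137.21 dB

Base SQNR = 116.14 dB; oversampled SQNR = 137.21 dB


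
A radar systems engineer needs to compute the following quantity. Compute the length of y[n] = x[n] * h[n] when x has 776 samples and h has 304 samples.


Linear convolution output length:
L = N + M - 1
  = 776 + 304 - 1
  = 1079 samples

1079


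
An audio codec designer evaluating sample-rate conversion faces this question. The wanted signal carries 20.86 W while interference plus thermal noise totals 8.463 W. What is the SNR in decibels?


SNR in decibels:
SNR = 10 * log10(Ps / Pn)
    = 10 * log10(20.86 / 8.463)
    = 10 * log10(2.4648)
    = 10 * 0.3918
    = 3.92 dB

3.92 dB


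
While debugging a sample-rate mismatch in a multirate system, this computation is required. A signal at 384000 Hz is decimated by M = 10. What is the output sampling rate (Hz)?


Decimation reduces the sample rate:
fs_out = fs_in / M
       = 384000 / 10
       = 38400.0 Hz

38400.0 Hz


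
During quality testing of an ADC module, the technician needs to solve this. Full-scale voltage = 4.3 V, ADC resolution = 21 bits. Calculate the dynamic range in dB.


Dynamic range from full-scale to LSB:
V_min = V_max / 2^bits = 4.3 / 2^21
DR = 20 * log10(V_max / V_min)
   = 20 * log10(2^21)
   = 20 * 21 * log10(2)
   = 126.43 dB

126.43 dB


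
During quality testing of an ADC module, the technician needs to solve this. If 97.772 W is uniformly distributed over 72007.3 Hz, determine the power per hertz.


Power spectral density:
PSD = P / BW
    = 97.772 / 72007.3
    = 0.00135781 W/Hz

0.00135781 W/Hz


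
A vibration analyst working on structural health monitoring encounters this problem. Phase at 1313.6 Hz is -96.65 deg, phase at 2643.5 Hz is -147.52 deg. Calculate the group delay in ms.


Group delay from phase difference:
tau = -d(phi)/d(omega)
d(phi) = -50.87 deg = -0.887849 rad
d(omega) = 2*pi*(2643.5 - 1313.6) = 8356.0081 rad/s
tau = -(-0.887849) / 8356.0081
    = 0.1063 ms

0.1063 ms


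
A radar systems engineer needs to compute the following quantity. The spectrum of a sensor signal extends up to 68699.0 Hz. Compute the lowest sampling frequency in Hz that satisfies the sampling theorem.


The Nyquist rate is twice the maximum frequency component.
fs_min = 2 * fmax
      = 2 * 68699.0
      = 137398.0 Hz

137398.0


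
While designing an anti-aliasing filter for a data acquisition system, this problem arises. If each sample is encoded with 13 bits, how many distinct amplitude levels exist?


Number of quantization levels = 2^N
= 2^13
= 8192

8192


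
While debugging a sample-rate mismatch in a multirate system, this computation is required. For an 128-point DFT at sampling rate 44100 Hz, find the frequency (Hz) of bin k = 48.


Frequency of DFT bin k:
f_k = k * fs / N
    = 48 * 44100 / 128
    = 2116800 / 128
    = 16537.5 Hz

16537.5 Hz


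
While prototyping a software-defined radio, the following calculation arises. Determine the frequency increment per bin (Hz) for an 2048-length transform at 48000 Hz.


DFT frequency resolution:
df = fs / N
   = 48000 / 2048
   = 23.4375 Hz

23.4375 Hz


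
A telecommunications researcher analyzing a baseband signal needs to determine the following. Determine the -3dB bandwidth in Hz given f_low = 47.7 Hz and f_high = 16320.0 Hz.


Bandwidth is the difference of -3dB frequencies:
BW = f_high - f_low
   = 16320.0 - 47.7
   = 16272.3 Hz

16272.3 Hz


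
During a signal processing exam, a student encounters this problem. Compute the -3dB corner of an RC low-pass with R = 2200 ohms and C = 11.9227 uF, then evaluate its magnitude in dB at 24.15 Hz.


Step 1 — cutoff frequency:
fc = 1 / (2*pi*R*C)
C = 11.9227 uF = 1.19227e-05 F
fc = 1 / (2*pi*2200*1.19227e-05)
   = 6.06768 Hz

Step 2 — magnitude at f = 24.15 Hz:
|H(f)| = 1 / sqrt(1 + (f/fc)^2)
f/fc = 24.15 / 6.06768 = 3.980104
|H| = 1 / sqrt(1 + 15.841228) = 0.2436762
|H|_dB = 20*log10(0.2436762) = -12.26 dB

fc = 6.06768 Hz; |H(24.15 Hz)| = -12.26 dB


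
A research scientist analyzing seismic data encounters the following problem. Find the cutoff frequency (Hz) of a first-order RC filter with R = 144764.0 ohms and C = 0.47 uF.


Cutoff frequency of a first-order RC filter:
fc = 1 / (2 * pi * R * C)
C = 0.47 uF = 4.7e-07 F
fc = 1 / (2 * pi * 144764.0 * 4.7e-07)
   = 1 / 0.42750214777002
   = 2.33917 Hz

2.33917 Hz


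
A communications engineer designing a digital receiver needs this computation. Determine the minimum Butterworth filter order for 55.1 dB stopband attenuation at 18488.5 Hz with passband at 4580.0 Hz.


Butterworth filter order formula:
n = log10(10^(A/10) - 1) / (2 * log10(f_stop/f_pass))
10^(55.1/10) - 1 = 323592.6569
f_stop/f_pass = 18488.5 / 4580.0 = 4.0368
n = 4.5459 -> ceil = 5

5


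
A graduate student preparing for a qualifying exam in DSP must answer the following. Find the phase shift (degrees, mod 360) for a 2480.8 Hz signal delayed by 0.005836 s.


Phase shift from frequency and time delay:
phi = 360 * f * t_delay
    = 360 * 2480.8 * 0.005836
    = 5212.06 degrees
    mod 360 = 172.06 degrees

172.06 degrees


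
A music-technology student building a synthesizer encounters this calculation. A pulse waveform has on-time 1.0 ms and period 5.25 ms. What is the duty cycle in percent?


Duty cycle as a percentage:
DC = (t_on / T) * 100
   = (1.0 / 5.25) * 100
   = 0.190476 * 100
   = 19.05 %

19.05 %


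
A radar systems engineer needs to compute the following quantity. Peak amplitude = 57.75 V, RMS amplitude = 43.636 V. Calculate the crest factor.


Crest factor is the ratio of peak to RMS:
CF = V_peak / V_rms
   = 57.75 / 43.636
   = 1.3234

1.3234


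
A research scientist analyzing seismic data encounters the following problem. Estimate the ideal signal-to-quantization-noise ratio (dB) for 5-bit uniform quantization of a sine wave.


Theoretical SNR for a full-scale sinusoid:
SNR = 6.02 * N + 1.76
    = 6.02 * 5 + 1.76
    = 30.1 + 1.76
    = 31.86 dB

31.86 dB


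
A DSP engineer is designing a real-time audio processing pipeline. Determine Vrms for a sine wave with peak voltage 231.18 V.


RMS voltage for a sinusoidal waveform:
V_rms = V_peak / sqrt(2)
      = 231.18 / 1.414214
      = 163.469 V

163.469 V


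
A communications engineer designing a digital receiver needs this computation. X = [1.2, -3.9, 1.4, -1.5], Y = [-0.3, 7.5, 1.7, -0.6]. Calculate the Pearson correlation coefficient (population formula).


Pearson correlation coefficient (population):
r = cov(X,Y) / (std(X) * std(Y))
Mean X = -0.7, Mean Y = 2.075
Cov(X,Y) = -5.13
Std(X) = 2.173707, Std(Y) = 3.254516
r = -0.7252

-0.7252


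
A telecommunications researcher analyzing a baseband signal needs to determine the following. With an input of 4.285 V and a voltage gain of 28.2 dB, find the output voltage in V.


Output voltage from dB gain:
V_out = V_in * 10^(gain_dB / 20)
      = 4.285 * 10^(28.2 / 20)
      = 4.285 * 25.703958
      = 110.1415 V

110.1415 V


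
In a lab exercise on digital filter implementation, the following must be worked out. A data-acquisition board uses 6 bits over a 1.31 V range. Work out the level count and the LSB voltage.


Step 1 — number of quantization levels:
L = 2^N = 2^6 = 64

Step 2 — LSB step size:
delta = Vfs / L
      = 1.31 / 64
      = 0.02046875 V

Levels = 64; step size = 0.02046875 V


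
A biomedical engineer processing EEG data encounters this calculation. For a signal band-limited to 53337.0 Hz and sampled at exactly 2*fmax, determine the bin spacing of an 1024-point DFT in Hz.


Step 1 — Nyquist sampling rate:
fs = 2 * fmax = 2 * 53337.0 = 106674.0 Hz

Step 2 — DFT bin spacing:
df = fs / N = 106674.0 / 1024 = 104.1738 Hz

104.1738 Hz


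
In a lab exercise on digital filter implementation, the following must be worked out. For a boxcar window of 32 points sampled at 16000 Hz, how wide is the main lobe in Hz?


Main lobe width for a rectangular window:
Width = 2 * fs / N
      = 2 * 16000 / 32
      = 32000 / 32
      = 1000.0 Hz

1000.0 Hz


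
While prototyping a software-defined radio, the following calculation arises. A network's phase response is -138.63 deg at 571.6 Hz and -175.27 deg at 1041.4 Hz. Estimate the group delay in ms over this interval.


Group delay from phase difference:
tau = -d(phi)/d(omega)
d(phi) = -36.64 deg = -0.639489 rad
d(omega) = 2*pi*(1041.4 - 571.6) = 2951.8405 rad/s
tau = -(-0.639489) / 2951.8405
    = 0.2166 ms

0.2166 ms


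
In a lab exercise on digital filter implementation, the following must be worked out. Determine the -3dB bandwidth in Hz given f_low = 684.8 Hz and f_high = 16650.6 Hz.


Bandwidth is the difference of -3dB frequencies:
BW = f_high - f_low
   = 16650.6 - 684.8
   = 15965.8 Hz

15965.8 Hz


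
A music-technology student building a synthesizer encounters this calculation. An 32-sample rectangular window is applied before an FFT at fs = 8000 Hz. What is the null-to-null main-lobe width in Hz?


Main lobe width for a rectangular window:
Width = 2 * fs / N
      = 2 * 8000 / 32
      = 16000 / 32
      = 500.0 Hz

500.0 Hz


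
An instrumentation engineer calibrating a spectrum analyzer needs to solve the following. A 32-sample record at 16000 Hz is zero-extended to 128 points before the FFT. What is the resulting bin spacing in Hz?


Frequency resolution after zero-padding:
N_padded = 32 * 4 = 128
df = fs / N_padded
   = 16000 / 128
   = 125.0 Hz

125.0 Hz


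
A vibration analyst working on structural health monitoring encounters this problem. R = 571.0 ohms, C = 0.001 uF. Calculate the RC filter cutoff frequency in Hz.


Cutoff frequency of a first-order RC filter:
fc = 1 / (2 * pi * R * C)
C = 0.001 uF = 1e-09 F
fc = 1 / (2 * pi * 571.0 * 1e-09)
   = 1 / 3.5876988103995e-06
   = 278730.198059 Hz

278730.198059 Hz


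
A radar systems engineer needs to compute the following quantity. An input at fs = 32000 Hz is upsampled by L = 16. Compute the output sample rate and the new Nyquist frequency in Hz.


Step 1 — output sample rate after interpolation by L:
fs_out = L * fs_in = 16 * 32000 = 512000 Hz

Step 2 — Nyquist frequency of the output stream:
f_Nyq = fs_out / 2 = 512000 / 2 = 256000.0 Hz

fs_out = 512000 Hz; f_Nyquist = 256000.0 Hz


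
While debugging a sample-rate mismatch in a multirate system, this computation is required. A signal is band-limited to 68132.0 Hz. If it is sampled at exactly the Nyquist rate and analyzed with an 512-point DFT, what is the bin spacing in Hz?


Step 1 — Nyquist sampling rate:
fs = 2 * fmax = 2 * 68132.0 = 136264.0 Hz

Step 2 — DFT bin spacing:
df = fs / N = 136264.0 / 512 = 266.1406 Hz

266.1406 Hz


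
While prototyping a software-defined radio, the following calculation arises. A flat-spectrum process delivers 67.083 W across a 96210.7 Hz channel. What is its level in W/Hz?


Power spectral density:
PSD = P / BW
    = 67.083 / 96210.7
    = 0.00069725 W/Hz

0.00069725 W/Hz


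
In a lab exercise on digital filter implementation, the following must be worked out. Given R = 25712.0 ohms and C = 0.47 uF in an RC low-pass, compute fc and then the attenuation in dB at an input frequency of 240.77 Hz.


Step 1 — cutoff frequency:
fc = 1 / (2*pi*R*C)
C = 0.47 uF = 4.7e-07 F
fc = 1 / (2*pi*25712.0*4.7e-07)
   = 13.17 Hz

Step 2 — magnitude at f = 240.77 Hz:
|H(f)| = 1 / sqrt(1 + (f/fc)^2)
f/fc = 240.77 / 13.17 = 18.281701
|H| = 1 / sqrt(1 + 334.220591) = 0.0546179
|H|_dB = 20*log10(0.0546179) = -25.25 dB

fc = 13.17 Hz; |H(240.77 Hz)| = -25.25 dB


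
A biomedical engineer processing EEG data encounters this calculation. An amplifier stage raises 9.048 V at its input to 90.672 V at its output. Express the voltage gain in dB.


Voltage gain in dB:
G = 20 * log10(Vout / Vin)
  = 20 * log10(90.672 / 9.048)
  = 20 * log10(10.02122)
  = 20 * 1.000921
  = 20.02 dB

20.02 dB


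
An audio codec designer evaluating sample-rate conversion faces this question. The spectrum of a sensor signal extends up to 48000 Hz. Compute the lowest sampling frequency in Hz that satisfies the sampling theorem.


The Nyquist rate is twice the maximum frequency component.
fs_min = 2 * fmax
      = 2 * 48000
      = 96000 Hz

96000


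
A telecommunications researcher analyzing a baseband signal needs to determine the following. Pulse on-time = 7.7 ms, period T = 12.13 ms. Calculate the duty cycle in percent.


Duty cycle as a percentage:
DC = (t_on / T) * 100
   = (7.7 / 12.13) * 100
   = 0.63479 * 100
   = 63.48 %

63.48 %


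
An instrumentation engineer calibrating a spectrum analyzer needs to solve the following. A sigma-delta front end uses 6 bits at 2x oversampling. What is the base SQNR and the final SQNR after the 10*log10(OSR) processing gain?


Step 1 — baseline SQNR at Nyquist:
SQNR_base = 6.02*N + 1.76
          = 6.02*6 + 1.76
          = 37.88 dB

Step 2 — oversampling processing gain:
G = 10*log10(OSR) = 10*log10(2) = 3.01 dB

Step 3 — total:
SQNR_total = 37.88 + 3.01 = 40.89 dB

Base SQNR = 37.88 dB; oversampled SQNR = 40.89 dB


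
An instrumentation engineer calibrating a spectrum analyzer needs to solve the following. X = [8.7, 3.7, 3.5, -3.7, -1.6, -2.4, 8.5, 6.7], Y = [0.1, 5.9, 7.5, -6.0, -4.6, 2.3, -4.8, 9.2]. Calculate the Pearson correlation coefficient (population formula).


Pearson correlation coefficient (population):
r = cov(X,Y) / (std(X) * std(Y))
Mean X = 2.925, Mean Y = 1.2
Cov(X,Y) = 8.21875
Std(X) = 4.641323, Std(Y) = 5.586591
r = 0.317

0.317


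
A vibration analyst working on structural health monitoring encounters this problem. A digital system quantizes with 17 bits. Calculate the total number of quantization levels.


Number of quantization levels = 2^N
= 2^17
= 131072

131072


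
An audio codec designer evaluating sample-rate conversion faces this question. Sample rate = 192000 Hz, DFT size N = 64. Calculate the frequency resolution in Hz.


DFT frequency resolution:
df = fs / N
   = 192000 / 64
   = 3000.0 Hz

3000.0 Hz


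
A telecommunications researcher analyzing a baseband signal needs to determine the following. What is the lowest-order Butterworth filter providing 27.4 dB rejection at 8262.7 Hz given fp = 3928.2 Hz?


Butterworth filter order formula:
n = log10(10^(A/10) - 1) / (2 * log10(f_stop/f_pass))
10^(27.4/10) - 1 = 548.5409
f_stop/f_pass = 8262.7 / 3928.2 = 2.1034
n = 4.2412 -> ceil = 5

5


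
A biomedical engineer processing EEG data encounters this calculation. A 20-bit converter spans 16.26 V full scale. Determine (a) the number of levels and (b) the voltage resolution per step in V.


Step 1 — number of quantization levels:
L = 2^N = 2^20 = 1048576

Step 2 — LSB step size:
delta = Vfs / L
      = 16.26 / 1048576
      = 1.551e-05 V

Levels = 1048576; step size = 1.551e-05 V


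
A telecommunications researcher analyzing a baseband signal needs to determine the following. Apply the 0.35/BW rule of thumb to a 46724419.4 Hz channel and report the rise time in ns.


Rise time from bandwidth relationship:
tr = 0.35 / BW
   = 0.35 / 46724419.4
   = 7.490729783e-09 s
   = 7.4907 ns

7.4907 ns


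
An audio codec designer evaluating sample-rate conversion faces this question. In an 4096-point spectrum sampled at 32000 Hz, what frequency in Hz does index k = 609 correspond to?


Frequency of DFT bin k:
f_k = k * fs / N
    = 609 * 32000 / 4096
    = 19488000 / 4096
    = 4757.812 Hz

4757.812 Hz


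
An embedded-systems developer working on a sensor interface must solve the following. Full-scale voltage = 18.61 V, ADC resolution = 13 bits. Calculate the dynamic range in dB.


Dynamic range from full-scale to LSB:
V_min = V_max / 2^bits = 18.61 / 2^13
DR = 20 * log10(V_max / V_min)
   = 20 * log10(2^13)
   = 20 * 13 * log10(2)
   = 78.27 dB

78.27 dB


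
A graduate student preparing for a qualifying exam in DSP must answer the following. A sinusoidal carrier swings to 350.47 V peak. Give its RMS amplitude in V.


RMS voltage for a sinusoidal waveform:
V_rms = V_peak / sqrt(2)
      = 350.47 / 1.414214
      = 247.82 V

247.82 V


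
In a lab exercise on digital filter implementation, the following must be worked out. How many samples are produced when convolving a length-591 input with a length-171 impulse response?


Linear convolution output length:
L = N + M - 1
  = 591 + 171 - 1
  = 761 samples

761


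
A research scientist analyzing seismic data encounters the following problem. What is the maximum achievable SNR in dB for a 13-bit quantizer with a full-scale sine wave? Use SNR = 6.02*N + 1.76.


Theoretical SNR for a full-scale sinusoid:
SNR = 6.02 * N + 1.76
    = 6.02 * 13 + 1.76
    = 78.26 + 1.76
    = 80.02 dB

80.02 dB


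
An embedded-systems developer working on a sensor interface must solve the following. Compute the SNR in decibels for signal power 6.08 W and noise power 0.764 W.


SNR in decibels:
SNR = 10 * log10(Ps / Pn)
    = 10 * log10(6.08 / 0.764)
    = 10 * log10(7.9581)
    = 10 * 0.9008
    = 9.01 dB

9.01 dB


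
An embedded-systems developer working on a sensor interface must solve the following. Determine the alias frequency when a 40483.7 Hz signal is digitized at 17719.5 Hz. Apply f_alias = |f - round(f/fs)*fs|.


Compute the nearest integer multiple of fs to the signal:
n = round(40483.7 / 17719.5) = 2
f_alias = |40483.7 - 2 * 17719.5|
        = |40483.7 - 35439.0|
        = 5044.7 Hz

5044.7


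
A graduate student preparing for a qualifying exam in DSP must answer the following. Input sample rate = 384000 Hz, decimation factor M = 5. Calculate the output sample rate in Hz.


Decimation reduces the sample rate:
fs_out = fs_in / M
       = 384000 / 5
       = 76800.0 Hz

76800.0 Hz


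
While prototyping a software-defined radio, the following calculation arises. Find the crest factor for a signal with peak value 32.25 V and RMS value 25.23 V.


Crest factor is the ratio of peak to RMS:
CF = V_peak / V_rms
   = 32.25 / 25.23
   = 1.2782

1.2782


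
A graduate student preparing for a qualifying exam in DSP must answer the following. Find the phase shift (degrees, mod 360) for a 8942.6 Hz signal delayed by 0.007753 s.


Phase shift from frequency and time delay:
phi = 360 * f * t_delay
    = 360 * 8942.6 * 0.007753
    = 24959.51 degrees
    mod 360 = 119.51 degrees

119.51 degrees


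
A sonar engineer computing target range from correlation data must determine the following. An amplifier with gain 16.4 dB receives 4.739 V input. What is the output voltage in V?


Output voltage from dB gain:
V_out = V_in * 10^(gain_dB / 20)
      = 4.739 * 10^(16.4 / 20)
      = 4.739 * 6.606934
      = 31.3103 V

31.3103 V


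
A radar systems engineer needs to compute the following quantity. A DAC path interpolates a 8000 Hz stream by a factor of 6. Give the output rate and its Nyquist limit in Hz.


Step 1 — output sample rate after interpolation by L:
fs_out = L * fs_in = 6 * 8000 = 48000 Hz

Step 2 — Nyquist frequency of the output stream:
f_Nyq = fs_out / 2 = 48000 / 2 = 24000.0 Hz

fs_out = 48000 Hz; f_Nyquist = 24000.0 Hz


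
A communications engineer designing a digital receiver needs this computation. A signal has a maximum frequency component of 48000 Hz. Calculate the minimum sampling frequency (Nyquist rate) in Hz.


The Nyquist rate is twice the maximum frequency component.
fs_min = 2 * fmax
      = 2 * 48000
      = 96000 Hz

96000


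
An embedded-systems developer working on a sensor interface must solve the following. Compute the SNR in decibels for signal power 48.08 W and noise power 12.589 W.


SNR in decibels:
SNR = 10 * log10(Ps / Pn)
    = 10 * log10(48.08 / 12.589)
    = 10 * log10(3.8192)
    = 10 * 0.582
    = 5.82 dB

5.82 dB


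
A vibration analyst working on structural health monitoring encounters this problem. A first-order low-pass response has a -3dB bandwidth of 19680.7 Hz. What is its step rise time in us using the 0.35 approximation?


Rise time from bandwidth relationship:
tr = 0.35 / BW
   = 0.35 / 19680.7
   = 1.778392029e-05 s
   = 17.7839 us

17.7839 us


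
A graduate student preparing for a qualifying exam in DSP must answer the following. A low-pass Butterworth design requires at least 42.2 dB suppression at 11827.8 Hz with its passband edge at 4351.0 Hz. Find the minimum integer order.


Butterworth filter order formula:
n = log10(10^(A/10) - 1) / (2 * log10(f_stop/f_pass))
10^(42.2/10) - 1 = 16594.8691
f_stop/f_pass = 11827.8 / 4351.0 = 2.7184
n = 4.8582 -> ceil = 5

5


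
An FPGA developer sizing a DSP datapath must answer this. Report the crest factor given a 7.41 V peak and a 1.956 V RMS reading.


Crest factor is the ratio of peak to RMS:
CF = V_peak / V_rms
   = 7.41 / 1.956
   = 3.7883

3.7883


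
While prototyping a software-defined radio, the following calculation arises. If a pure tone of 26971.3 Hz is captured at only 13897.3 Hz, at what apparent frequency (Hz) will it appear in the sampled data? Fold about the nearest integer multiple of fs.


Compute the nearest integer multiple of fs to the signal:
n = round(26971.3 / 13897.3) = 2
f_alias = |26971.3 - 2 * 13897.3|
        = |26971.3 - 27794.6|
        = 823.3 Hz

823.3


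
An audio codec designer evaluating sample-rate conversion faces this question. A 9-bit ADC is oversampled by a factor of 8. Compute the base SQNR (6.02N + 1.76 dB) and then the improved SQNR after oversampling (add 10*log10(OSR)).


Step 1 — baseline SQNR at Nyquist:
SQNR_base = 6.02*N + 1.76
          = 6.02*9 + 1.76
          = 55.94 dB

Step 2 — oversampling processing gain:
G = 10*log10(OSR) = 10*log10(8) = 9.03 dB

Step 3 — total:
SQNR_total = 55.94 + 9.03 = 64.97 dB

Base SQNR = 55.94 dB; oversampled SQNR = 64.97 dB


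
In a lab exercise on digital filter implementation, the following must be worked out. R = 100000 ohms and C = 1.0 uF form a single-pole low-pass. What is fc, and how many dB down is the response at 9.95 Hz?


Step 1 — cutoff frequency:
fc = 1 / (2*pi*R*C)
C = 1.0 uF = 1e-06 F
fc = 1 / (2*pi*100000*1e-06)
   = 1.59155 Hz

Step 2 — magnitude at f = 9.95 Hz:
|H(f)| = 1 / sqrt(1 + (f/fc)^2)
f/fc = 9.95 / 1.59155 = 6.251767
|H| = 1 / sqrt(1 + 39.084591) = 0.157947
|H|_dB = 20*log10(0.157947) = -16.03 dB

fc = 1.59155 Hz; |H(9.95 Hz)| = -16.03 dB


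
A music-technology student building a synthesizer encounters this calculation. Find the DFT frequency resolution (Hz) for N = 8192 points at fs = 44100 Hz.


DFT frequency resolution:
df = fs / N
   = 44100 / 8192
   = 5.3833 Hz

5.3833 Hz


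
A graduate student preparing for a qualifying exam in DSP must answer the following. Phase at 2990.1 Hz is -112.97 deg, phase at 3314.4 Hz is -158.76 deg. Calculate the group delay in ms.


Group delay from phase difference:
tau = -d(phi)/d(omega)
d(phi) = -45.79 deg = -0.799186 rad
d(omega) = 2*pi*(3314.4 - 2990.1) = 2037.637 rad/s
tau = -(-0.799186) / 2037.637
    = 0.3922 ms

0.3922 ms


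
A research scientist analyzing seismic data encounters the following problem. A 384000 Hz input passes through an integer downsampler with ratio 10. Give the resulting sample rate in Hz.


Decimation reduces the sample rate:
fs_out = fs_in / M
       = 384000 / 10
       = 38400.0 Hz

38400.0 Hz


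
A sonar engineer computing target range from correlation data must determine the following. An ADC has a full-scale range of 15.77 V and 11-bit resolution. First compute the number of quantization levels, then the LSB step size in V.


Step 1 — number of quantization levels:
L = 2^N = 2^11 = 2048

Step 2 — LSB step size:
delta = Vfs / L
      = 15.77 / 2048
      = 0.0077002 V

Levels = 2048; step size = 0.0077002 V


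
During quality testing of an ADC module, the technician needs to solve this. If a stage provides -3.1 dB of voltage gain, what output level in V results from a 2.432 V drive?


Output voltage from dB gain:
V_out = V_in * 10^(gain_dB / 20)
      = 2.432 * 10^(-3.1 / 20)
      = 2.432 * 0.699842
      = 1.702 V

1.702 V


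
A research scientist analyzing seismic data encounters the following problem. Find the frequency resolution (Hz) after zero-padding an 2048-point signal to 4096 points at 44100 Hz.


Frequency resolution after zero-padding:
N_padded = 2048 * 2 = 4096
df = fs / N_padded
   = 44100 / 4096
   = 10.7666 Hz

10.7666 Hz


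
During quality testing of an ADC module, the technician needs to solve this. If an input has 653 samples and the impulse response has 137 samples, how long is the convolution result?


Linear convolution output length:
L = N + M - 1
  = 653 + 137 - 1
  = 789 samples

789


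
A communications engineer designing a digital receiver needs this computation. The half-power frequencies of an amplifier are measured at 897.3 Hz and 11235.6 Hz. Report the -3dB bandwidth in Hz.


Bandwidth is the difference of -3dB frequencies:
BW = f_high - f_low
   = 11235.6 - 897.3
   = 10338.3 Hz

10338.3 Hz


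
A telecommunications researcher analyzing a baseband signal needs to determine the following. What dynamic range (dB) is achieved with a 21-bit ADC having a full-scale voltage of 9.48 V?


Dynamic range from full-scale to LSB:
V_min = V_max / 2^bits = 9.48 / 2^21
DR = 20 * log10(V_max / V_min)
   = 20 * log10(2^21)
   = 20 * 21 * log10(2)
   = 126.43 dB

126.43 dB


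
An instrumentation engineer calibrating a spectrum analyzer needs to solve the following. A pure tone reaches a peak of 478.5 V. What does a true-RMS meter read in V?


RMS voltage for a sinusoidal waveform:
V_rms = V_peak / sqrt(2)
      = 478.5 / 1.414214
      = 338.351 V

338.351 V


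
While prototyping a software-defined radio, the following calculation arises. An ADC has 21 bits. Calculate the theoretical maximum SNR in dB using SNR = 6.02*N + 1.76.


Theoretical SNR for a full-scale sinusoid:
SNR = 6.02 * N + 1.76
    = 6.02 * 21 + 1.76
    = 126.42 + 1.76
    = 128.18 dB

128.18 dB


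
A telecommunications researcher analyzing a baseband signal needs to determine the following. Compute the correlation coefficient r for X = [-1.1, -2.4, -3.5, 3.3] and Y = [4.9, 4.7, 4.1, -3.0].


Pearson correlation coefficient (population):
r = cov(X,Y) / (std(X) * std(Y))
Mean X = -0.925, Mean Y = 2.675
Cov(X,Y) = -7.755625
Std(X) = 2.582997, Std(Y) = 3.289662
r = -0.9127

-0.9127


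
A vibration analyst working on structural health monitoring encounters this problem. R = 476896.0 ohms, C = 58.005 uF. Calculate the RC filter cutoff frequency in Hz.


Cutoff frequency of a first-order RC filter:
fc = 1 / (2 * pi * R * C)
C = 58.005 uF = 5.8005e-05 F
fc = 1 / (2 * pi * 476896.0 * 5.8005e-05)
   = 1 / 173.80768666436
   = 0.005753 Hz

0.005753 Hz


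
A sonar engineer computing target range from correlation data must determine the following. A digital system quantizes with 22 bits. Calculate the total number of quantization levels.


Number of quantization levels = 2^N
= 2^22
= 4194304

4194304


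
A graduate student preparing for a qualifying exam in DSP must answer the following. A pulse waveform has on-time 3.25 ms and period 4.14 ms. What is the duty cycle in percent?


Duty cycle as a percentage:
DC = (t_on / T) * 100
   = (3.25 / 4.14) * 100
   = 0.785024 * 100
   = 78.5 %

78.5 %


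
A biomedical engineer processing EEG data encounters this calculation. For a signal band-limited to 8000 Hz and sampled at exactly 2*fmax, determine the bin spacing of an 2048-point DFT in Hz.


Step 1 — Nyquist sampling rate:
fs = 2 * fmax = 2 * 8000 = 16000 Hz

Step 2 — DFT bin spacing:
df = fs / N = 16000 / 2048 = 7.8125 Hz

7.8125 Hz


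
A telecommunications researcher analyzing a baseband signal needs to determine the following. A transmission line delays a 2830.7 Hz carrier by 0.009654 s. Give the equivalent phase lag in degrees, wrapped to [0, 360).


Phase shift from frequency and time delay:
phi = 360 * f * t_delay
    = 360 * 2830.7 * 0.009654
    = 9837.93 degrees
    mod 360 = 117.93 degrees

117.93 degrees


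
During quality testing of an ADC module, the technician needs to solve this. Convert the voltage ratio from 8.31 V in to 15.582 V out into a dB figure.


Voltage gain in dB:
G = 20 * log10(Vout / Vin)
  = 20 * log10(15.582 / 8.31)
  = 20 * log10(1.87509)
  = 20 * 0.273022
  = 5.46 dB

5.46 dB


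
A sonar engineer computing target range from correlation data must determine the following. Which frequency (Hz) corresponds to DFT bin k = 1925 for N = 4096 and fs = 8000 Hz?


Frequency of DFT bin k:
f_k = k * fs / N
    = 1925 * 8000 / 4096
    = 15400000 / 4096
    = 3759.766 Hz

3759.766 Hz


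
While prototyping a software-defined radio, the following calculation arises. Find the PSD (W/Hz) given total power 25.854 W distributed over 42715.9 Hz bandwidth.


Power spectral density:
PSD = P / BW
    = 25.854 / 42715.9
    = 0.00060525 W/Hz

0.00060525 W/Hz


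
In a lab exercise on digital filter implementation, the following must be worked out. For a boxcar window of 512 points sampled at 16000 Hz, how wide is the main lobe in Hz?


Main lobe width for a rectangular window:
Width = 2 * fs / N
      = 2 * 16000 / 512
      = 32000 / 512
      = 62.5 Hz

62.5 Hz


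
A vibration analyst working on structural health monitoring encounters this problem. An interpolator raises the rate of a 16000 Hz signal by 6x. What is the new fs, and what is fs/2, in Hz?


Step 1 — output sample rate after interpolation by L:
fs_out = L * fs_in = 6 * 16000 = 96000 Hz

Step 2 — Nyquist frequency of the output stream:
f_Nyq = fs_out / 2 = 96000 / 2 = 48000.0 Hz

fs_out = 96000 Hz; f_Nyquist = 48000.0 Hz


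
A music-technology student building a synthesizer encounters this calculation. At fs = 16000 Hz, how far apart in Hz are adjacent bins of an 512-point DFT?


DFT frequency resolution:
df = fs / N
   = 16000 / 512
   = 31.25 Hz

31.25 Hz


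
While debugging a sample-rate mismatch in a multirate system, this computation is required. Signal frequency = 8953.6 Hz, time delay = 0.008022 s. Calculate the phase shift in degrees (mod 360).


Phase shift from frequency and time delay:
phi = 360 * f * t_delay
    = 360 * 8953.6 * 0.008022
    = 25857.28 degrees
    mod 360 = 297.28 degrees

297.28 degrees


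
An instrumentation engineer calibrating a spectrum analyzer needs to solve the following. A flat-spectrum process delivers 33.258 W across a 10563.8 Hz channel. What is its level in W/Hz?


Power spectral density:
PSD = P / BW
    = 33.258 / 10563.8
    = 0.0031483 W/Hz

0.0031483 W/Hz
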